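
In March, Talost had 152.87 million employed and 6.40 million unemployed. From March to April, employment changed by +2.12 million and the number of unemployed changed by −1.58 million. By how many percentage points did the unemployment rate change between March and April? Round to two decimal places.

March: labor force = 152.87 + 6.40 = 159.27; u = 6.40/159.27 = 4.02%.
April: labor force = 154.99 + 4.82 = 159.81; u = 4.82/159.81 = 3.02%.
Change = 3.02% − 4.02% = −1.00 pp.

The unemployment rate changed by −1.00 percentage points.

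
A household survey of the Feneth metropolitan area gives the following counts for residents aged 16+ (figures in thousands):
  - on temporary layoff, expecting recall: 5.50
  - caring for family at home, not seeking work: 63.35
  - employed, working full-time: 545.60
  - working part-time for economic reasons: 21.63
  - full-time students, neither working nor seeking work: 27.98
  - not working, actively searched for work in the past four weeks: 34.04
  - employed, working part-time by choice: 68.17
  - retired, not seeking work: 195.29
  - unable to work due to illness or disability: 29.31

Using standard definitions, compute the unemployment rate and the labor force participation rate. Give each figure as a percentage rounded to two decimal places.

Employed = 545.60 + 21.63 + 68.17 = 635.40 thousand (anyone who worked, including part-time for economic reasons, counts as employed).
Unemployed = 5.50 + 34.04 = 39.54 thousand (jobless and actively searching, or on temporary layoff).
Labor force = 635.40 + 39.54 = 674.94 thousand.
Not in labor force = 63.35 + 27.98 + 195.29 + 29.31 = 315.93 thousand (those not working and not actively searching are outside the labor force).
Civilian working-age population = 674.94 + 315.93 = 990.87 thousand.
Unemployment rate = 39.54 / 674.94 = 5.86%.
Labor force participation rate = 674.94 / 990.87 = 68.12%.

Unemployment rate ≈ 5.86%; labor force participation rate ≈ 68.12%.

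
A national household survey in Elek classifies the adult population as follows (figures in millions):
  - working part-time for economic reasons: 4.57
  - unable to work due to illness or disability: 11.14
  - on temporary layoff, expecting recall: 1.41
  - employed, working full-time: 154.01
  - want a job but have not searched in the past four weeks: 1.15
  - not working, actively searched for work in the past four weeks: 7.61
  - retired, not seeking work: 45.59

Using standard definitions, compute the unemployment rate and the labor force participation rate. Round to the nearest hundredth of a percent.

Unemployment rate ≈ 5.38%; labor force participation rate ≈ 74.33%.

Employed = 4.57 + 154.01 = 158.58 million (anyone who worked, including part-time for economic reasons, counts as employed).
Unemployed = 1.41 + 7.61 = 9.02 million (jobless and actively searching, or on temporary layoff).
Labor force = 158.58 + 9.02 = 167.60 million.
Not in labor force = 11.14 + 1.15 + 45.59 = 57.88 million (those not working and not actively searching are outside the labor force — including those who want a job but have given up searching).
Civilian working-age population = 167.60 + 57.88 = 225.48 million.
Unemployment rate = 9.02 / 167.60 = 5.38%.
Labor force participation rate = 167.60 / 225.48 = 74.33%.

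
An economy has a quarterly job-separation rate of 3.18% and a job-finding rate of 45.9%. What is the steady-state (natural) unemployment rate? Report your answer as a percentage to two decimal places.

Steady-state unemployment rate ≈ 6.48%.

At steady state the flows balance: s·E = f·U, so U/(E+U) = s/(s+f).
u* = 3.18 / (3.18 + 45.9) = 3.18 / 49.08 = 6.48%.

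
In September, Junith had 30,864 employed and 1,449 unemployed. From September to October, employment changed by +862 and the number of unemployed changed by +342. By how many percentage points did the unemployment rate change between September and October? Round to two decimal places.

The unemployment rate changed by +0.86 percentage points.

September: labor force = 30,864 + 1,449 = 32,313; u = 1,449/32,313 = 4.48%.
October: labor force = 31,726 + 1,791 = 33,517; u = 1,791/33,517 = 5.34%.
Change = 5.34% − 4.48% = +0.86 pp.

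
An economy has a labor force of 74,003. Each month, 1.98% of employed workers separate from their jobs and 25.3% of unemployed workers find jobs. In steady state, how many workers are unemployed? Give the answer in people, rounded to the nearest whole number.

About 5,371 are unemployed in steady state.

Steady-state unemployment rate u* = s/(s+f) = 1.98/(1.98+25.3) = 0.072581.
Unemployed = u* × labor force = 0.072581 × 74,003 ≈ 5,371.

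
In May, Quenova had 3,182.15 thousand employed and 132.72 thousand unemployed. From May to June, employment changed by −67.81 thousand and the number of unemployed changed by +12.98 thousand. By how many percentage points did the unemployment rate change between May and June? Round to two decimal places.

May: labor force = 3,182.15 + 132.72 = 3,314.87; u = 132.72/3,314.87 = 4.00%.
June: labor force = 3,114.34 + 145.70 = 3,260.04; u = 145.70/3,260.04 = 4.47%.
Change = 4.47% − 4.00% = +0.47 pp.

The unemployment rate changed by +0.47 percentage points.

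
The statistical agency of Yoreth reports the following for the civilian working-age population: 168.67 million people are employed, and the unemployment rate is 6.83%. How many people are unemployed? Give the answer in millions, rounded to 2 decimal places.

Let U be the number unemployed. The labor force is E + U, and U/(E+U) = 0.0683.
So U = 0.0683 × 168.67 / (1 − 0.0683) = 11.5202 / 0.9317 ≈ 12.36 million.

About 12.36 million are unemployed.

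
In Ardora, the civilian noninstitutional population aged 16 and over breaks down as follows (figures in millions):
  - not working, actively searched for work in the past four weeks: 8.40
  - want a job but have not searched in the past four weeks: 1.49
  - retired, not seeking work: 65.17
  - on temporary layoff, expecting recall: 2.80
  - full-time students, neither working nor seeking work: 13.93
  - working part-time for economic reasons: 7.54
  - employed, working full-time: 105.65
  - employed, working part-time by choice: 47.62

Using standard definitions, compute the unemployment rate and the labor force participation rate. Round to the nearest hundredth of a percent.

Unemployment rate ≈ 6.51%; labor force participation rate ≈ 68.10%.

Employed = 7.54 + 105.65 + 47.62 = 160.81 million (anyone who worked, including part-time for economic reasons, counts as employed).
Unemployed = 8.40 + 2.80 = 11.20 million (jobless and actively searching, or on temporary layoff).
Labor force = 160.81 + 11.20 = 172.01 million.
Not in labor force = 1.49 + 65.17 + 13.93 = 80.59 million (those not working and not actively searching are outside the labor force — including those who want a job but have given up searching).
Civilian working-age population = 172.01 + 80.59 = 252.60 million.
Unemployment rate = 11.20 / 172.01 = 6.51%.
Labor force participation rate = 172.01 / 252.60 = 68.10%.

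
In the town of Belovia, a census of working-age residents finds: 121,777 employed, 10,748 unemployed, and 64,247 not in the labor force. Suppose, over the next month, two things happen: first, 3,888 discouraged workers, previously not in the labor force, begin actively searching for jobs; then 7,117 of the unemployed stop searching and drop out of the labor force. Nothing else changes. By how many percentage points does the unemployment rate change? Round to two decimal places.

Initially, labor force = 121,777 + 10,748 = 132,525, so u = 10,748/132,525 = 8.11%.
After the first change, unemployed and labor force both rise by 3,888 → E = 121,777, U = 14,636, labor force = 136,413.
After the second change, unemployed and labor force both fall by 7,117 → E = 121,777, U = 7,519, labor force = 129,296.
New unemployment rate = 7,519 / 129,296 = 5.82%.
Change = 5.82% − 8.11% = −2.29 percentage points.

The unemployment rate changes by −2.29 percentage points.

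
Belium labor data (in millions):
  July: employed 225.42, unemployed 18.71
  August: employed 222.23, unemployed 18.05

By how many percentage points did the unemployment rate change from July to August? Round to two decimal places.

July: labor force = 225.42 + 18.71 = 244.13; u = 18.71/244.13 = 7.66%.
August: labor force = 222.23 + 18.05 = 240.28; u = 18.05/240.28 = 7.51%.
Change = 7.51% − 7.66% = −0.15 pp.

The unemployment rate changed by −0.15 percentage points.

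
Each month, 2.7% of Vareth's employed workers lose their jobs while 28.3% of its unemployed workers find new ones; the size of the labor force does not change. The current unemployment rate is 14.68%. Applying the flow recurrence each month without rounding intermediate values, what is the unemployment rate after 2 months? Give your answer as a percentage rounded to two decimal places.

With a fixed labor force, u_{t+1} = u_t + s·(1−u_t) − f·u_t = u_t·(1−s−f) + s.
Here 1−s−f = 0.690 and s = 0.027.
u_1 = 0.146800 × 0.690 + 0.027 = 0.128292.
u_2 = 0.128292 × 0.690 + 0.027 = 0.115521.

Unemployment rate after two months ≈ 11.55%.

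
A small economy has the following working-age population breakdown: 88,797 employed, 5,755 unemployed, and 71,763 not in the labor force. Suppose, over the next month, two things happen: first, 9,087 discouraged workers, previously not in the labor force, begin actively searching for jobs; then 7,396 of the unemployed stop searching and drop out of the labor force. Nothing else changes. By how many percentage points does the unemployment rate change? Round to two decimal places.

Initially, labor force = 88,797 + 5,755 = 94,552, so u = 5,755/94,552 = 6.09%.
After the first change, unemployed and labor force both rise by 9,087 → E = 88,797, U = 14,842, labor force = 103,639.
After the second change, unemployed and labor force both fall by 7,396 → E = 88,797, U = 7,446, labor force = 96,243.
New unemployment rate = 7,446 / 96,243 = 7.74%.
Change = 7.74% − 6.09% = +1.65 percentage points.

The unemployment rate changes by +1.65 percentage points.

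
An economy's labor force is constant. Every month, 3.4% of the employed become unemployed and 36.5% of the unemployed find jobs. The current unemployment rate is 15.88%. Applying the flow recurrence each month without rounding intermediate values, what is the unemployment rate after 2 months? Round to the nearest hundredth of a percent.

Unemployment rate after two months ≈ 11.18%.

With a fixed labor force, u_{t+1} = u_t + s·(1−u_t) − f·u_t = u_t·(1−s−f) + s.
Here 1−s−f = 0.601 and s = 0.034.
u_1 = 0.158800 × 0.601 + 0.034 = 0.129439.
u_2 = 0.129439 × 0.601 + 0.034 = 0.111793.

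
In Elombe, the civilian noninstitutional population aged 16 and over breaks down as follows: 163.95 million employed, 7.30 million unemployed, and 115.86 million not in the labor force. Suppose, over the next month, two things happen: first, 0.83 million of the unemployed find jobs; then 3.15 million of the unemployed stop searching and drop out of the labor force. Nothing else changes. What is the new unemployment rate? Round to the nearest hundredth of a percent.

New unemployment rate ≈ 1.98%.

Initially, labor force = 163.95 + 7.30 = 171.25 million, so u = 7.30/171.25 = 4.26%.
After the first change, unemployed falls and employed rises by 0.83; labor force unchanged → E = 164.78, U = 6.47, labor force = 171.25 million.
After the second change, unemployed and labor force both fall by 3.15 → E = 164.78, U = 3.32, labor force = 168.10 million.
New unemployment rate = 3.32 / 168.10 = 1.98%.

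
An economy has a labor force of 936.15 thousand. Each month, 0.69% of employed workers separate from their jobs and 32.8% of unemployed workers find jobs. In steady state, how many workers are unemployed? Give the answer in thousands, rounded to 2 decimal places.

About 19.29 thousand are unemployed in steady state.

Steady-state unemployment rate u* = s/(s+f) = 0.69/(0.69+32.8) = 0.020603.
Unemployed = u* × labor force = 0.020603 × 936.15 ≈ 19.29 thousand.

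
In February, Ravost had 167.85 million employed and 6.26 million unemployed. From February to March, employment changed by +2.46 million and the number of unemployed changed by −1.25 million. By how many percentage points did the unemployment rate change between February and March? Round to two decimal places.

February: labor force = 167.85 + 6.26 = 174.11; u = 6.26/174.11 = 3.60%.
March: labor force = 170.31 + 5.01 = 175.32; u = 5.01/175.32 = 2.86%.
Change = 2.86% − 3.60% = −0.74 pp.

The unemployment rate changed by −0.74 percentage points.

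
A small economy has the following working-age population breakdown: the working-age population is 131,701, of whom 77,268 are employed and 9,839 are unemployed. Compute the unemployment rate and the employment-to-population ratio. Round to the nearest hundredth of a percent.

Unemployment rate ≈ 11.30%; employment-population ratio ≈ 58.67%.

Labor force = employed + unemployed = 77,268 + 9,839 = 87,107.
Unemployment rate = 9,839 / 87,107 = 11.30%.
Employment-population ratio = 77,268 / 131,701 = 58.67%.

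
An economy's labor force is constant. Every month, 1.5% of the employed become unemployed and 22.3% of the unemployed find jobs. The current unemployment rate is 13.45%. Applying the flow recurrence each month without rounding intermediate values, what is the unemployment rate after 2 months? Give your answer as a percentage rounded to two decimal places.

With a fixed labor force, u_{t+1} = u_t + s·(1−u_t) − f·u_t = u_t·(1−s−f) + s.
Here 1−s−f = 0.762 and s = 0.015.
u_1 = 0.134500 × 0.762 + 0.015 = 0.117489.
u_2 = 0.117489 × 0.762 + 0.015 = 0.104527.

Unemployment rate after two months ≈ 10.45%.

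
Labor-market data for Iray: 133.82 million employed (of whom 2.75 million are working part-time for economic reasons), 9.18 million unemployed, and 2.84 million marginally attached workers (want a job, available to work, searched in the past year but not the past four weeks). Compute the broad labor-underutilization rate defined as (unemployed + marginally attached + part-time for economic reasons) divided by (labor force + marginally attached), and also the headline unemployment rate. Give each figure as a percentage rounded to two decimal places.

Broad underutilization rate ≈ 10.13%; headline unemployment rate ≈ 6.42%.

Labor force = 133.82 + 9.18 = 143.00 million.
Numerator = 9.18 + 2.84 + 2.75 = 14.77 million.
Denominator = 143.00 + 2.84 = 145.84 million.
Broad rate = 14.77 / 145.84 = 10.13%.
Headline unemployment rate = 9.18 / 143.00 = 6.42%.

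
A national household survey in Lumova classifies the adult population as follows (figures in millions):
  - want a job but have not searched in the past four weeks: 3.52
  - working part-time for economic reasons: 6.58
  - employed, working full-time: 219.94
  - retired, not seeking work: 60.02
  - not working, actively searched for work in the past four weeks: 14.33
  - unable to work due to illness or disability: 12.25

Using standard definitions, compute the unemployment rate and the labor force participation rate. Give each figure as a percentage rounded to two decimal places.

Unemployment rate ≈ 5.95%; labor force participation rate ≈ 76.06%.

Employed = 6.58 + 219.94 = 226.52 million (anyone who worked, including part-time for economic reasons, counts as employed).
Unemployed = 14.33 million.
Labor force = 226.52 + 14.33 = 240.85 million.
Not in labor force = 3.52 + 60.02 + 12.25 = 75.79 million (those not working and not actively searching are outside the labor force — including those who want a job but have given up searching).
Civilian working-age population = 240.85 + 75.79 = 316.64 million.
Unemployment rate = 14.33 / 240.85 = 5.95%.
Labor force participation rate = 240.85 / 316.64 = 76.06%.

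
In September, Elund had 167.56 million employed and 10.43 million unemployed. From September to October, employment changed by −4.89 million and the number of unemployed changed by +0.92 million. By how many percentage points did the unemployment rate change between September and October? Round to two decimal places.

September: labor force = 167.56 + 10.43 = 177.99; u = 10.43/177.99 = 5.86%.
October: labor force = 162.67 + 11.35 = 174.02; u = 11.35/174.02 = 6.52%.
Change = 6.52% − 5.86% = +0.66 pp.

The unemployment rate changed by +0.66 percentage points.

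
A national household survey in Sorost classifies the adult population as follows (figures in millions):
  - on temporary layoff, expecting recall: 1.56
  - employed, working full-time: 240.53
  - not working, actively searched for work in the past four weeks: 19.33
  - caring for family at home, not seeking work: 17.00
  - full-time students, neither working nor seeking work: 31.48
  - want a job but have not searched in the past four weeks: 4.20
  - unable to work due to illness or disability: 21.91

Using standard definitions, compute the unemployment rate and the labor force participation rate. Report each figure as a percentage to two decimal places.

Unemployment rate ≈ 7.99%; labor force participation rate ≈ 77.80%.

Employed = 240.53 million.
Unemployed = 1.56 + 19.33 = 20.89 million (jobless and actively searching, or on temporary layoff).
Labor force = 240.53 + 20.89 = 261.42 million.
Not in labor force = 17.00 + 31.48 + 4.20 + 21.91 = 74.59 million (those not working and not actively searching are outside the labor force — including those who want a job but have given up searching).
Civilian working-age population = 261.42 + 74.59 = 336.01 million.
Unemployment rate = 20.89 / 261.42 = 7.99%.
Labor force participation rate = 261.42 / 336.01 = 77.80%.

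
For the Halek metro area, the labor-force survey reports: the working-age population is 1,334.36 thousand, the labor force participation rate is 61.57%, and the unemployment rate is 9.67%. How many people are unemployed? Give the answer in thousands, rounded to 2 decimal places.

Labor force = 0.6157 × 1,334.36 = 821.57 thousand.
Unemployed = 0.0967 × 821.57 ≈ 79.45 thousand.

About 79.45 thousand are unemployed.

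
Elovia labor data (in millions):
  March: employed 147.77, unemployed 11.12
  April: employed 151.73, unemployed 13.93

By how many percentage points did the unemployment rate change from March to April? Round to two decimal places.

March: labor force = 147.77 + 11.12 = 158.89; u = 11.12/158.89 = 7.00%.
April: labor force = 151.73 + 13.93 = 165.66; u = 13.93/165.66 = 8.41%.
Change = 8.41% − 7.00% = +1.41 pp.

The unemployment rate changed by +1.41 percentage points.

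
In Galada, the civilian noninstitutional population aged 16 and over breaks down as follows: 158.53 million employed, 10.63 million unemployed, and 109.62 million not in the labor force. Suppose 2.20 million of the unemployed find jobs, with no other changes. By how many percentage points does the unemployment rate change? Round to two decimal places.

Initially, labor force = 158.53 + 10.63 = 169.16 million, so u = 10.63/169.16 = 6.28%.
After the change, unemployed falls and employed rises by 2.20; labor force unchanged → E = 160.73, U = 8.43, labor force = 169.16 million.
New unemployment rate = 8.43 / 169.16 = 4.98%.
Change = 4.98% − 6.28% = −1.30 percentage points.

The unemployment rate changes by −1.30 percentage points.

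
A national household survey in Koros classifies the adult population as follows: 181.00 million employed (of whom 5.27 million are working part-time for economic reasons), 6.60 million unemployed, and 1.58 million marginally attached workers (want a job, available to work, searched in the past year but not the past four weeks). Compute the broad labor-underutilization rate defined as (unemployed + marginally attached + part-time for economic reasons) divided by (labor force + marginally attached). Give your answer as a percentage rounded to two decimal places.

Broad underutilization rate ≈ 7.11%.

Labor force = 181.00 + 6.60 = 187.60 million.
Numerator = 6.60 + 1.58 + 5.27 = 13.45 million.
Denominator = 187.60 + 1.58 = 189.18 million.
Broad rate = 13.45 / 189.18 = 7.11%.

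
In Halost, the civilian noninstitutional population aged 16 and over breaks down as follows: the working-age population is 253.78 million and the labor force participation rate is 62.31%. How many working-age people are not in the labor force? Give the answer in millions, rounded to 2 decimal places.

Share not in the labor force = 1 − 0.6231 = 0.3769.
Not in labor force = 0.3769 × 253.78 ≈ 95.65 million.

About 95.65 million are not in the labor force.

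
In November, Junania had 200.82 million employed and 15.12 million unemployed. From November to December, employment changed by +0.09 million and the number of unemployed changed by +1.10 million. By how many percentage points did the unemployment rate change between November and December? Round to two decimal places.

November: labor force = 200.82 + 15.12 = 215.94; u = 15.12/215.94 = 7.00%.
December: labor force = 200.91 + 16.22 = 217.13; u = 16.22/217.13 = 7.47%.
Change = 7.47% − 7.00% = +0.47 pp.

The unemployment rate changed by +0.47 percentage points.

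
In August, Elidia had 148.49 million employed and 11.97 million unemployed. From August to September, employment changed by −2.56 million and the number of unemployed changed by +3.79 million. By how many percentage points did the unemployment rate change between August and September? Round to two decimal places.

The unemployment rate changed by +2.29 percentage points.

August: labor force = 148.49 + 11.97 = 160.46; u = 11.97/160.46 = 7.46%.
September: labor force = 145.93 + 15.76 = 161.69; u = 15.76/161.69 = 9.75%.
Change = 9.75% − 7.46% = +2.29 pp.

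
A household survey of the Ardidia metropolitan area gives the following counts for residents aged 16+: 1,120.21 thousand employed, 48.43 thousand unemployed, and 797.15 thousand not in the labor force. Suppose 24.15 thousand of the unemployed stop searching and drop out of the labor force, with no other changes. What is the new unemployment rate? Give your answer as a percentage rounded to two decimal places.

New unemployment rate ≈ 2.12%.

Initially, labor force = 1,120.21 + 48.43 = 1,168.64 thousand, so u = 48.43/1,168.64 = 4.14%.
After the change, unemployed and labor force both fall by 24.15 → E = 1,120.21, U = 24.28, labor force = 1,144.49 thousand.
New unemployment rate = 24.28 / 1,144.49 = 2.12%.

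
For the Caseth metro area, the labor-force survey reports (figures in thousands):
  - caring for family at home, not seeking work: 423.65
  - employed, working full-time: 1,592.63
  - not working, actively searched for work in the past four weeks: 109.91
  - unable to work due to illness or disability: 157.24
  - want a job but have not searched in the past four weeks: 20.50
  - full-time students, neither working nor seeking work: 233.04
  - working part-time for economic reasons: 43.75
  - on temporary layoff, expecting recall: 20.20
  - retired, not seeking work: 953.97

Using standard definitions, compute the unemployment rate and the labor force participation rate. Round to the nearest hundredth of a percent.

Unemployment rate ≈ 7.37%; labor force participation rate ≈ 49.69%.

Employed = 1,592.63 + 43.75 = 1,636.38 thousand (anyone who worked, including part-time for economic reasons, counts as employed).
Unemployed = 109.91 + 20.20 = 130.11 thousand (jobless and actively searching, or on temporary layoff).
Labor force = 1,636.38 + 130.11 = 1,766.49 thousand.
Not in labor force = 423.65 + 157.24 + 20.50 + 233.04 + 953.97 = 1,788.40 thousand (those not working and not actively searching are outside the labor force — including those who want a job but have given up searching).
Civilian working-age population = 1,766.49 + 1,788.40 = 3,554.89 thousand.
Unemployment rate = 130.11 / 1,766.49 = 7.37%.
Labor force participation rate = 1,766.49 / 3,554.89 = 49.69%.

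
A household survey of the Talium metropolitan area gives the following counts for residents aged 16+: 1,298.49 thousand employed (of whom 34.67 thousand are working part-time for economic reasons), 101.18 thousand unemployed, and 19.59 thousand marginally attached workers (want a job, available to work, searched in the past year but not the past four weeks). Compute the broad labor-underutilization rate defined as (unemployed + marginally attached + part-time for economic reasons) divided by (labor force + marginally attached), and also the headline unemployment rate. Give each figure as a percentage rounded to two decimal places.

Broad underutilization rate ≈ 10.95%; headline unemployment rate ≈ 7.23%.

Labor force = 1,298.49 + 101.18 = 1,399.67 thousand.
Numerator = 101.18 + 19.59 + 34.67 = 155.44 thousand.
Denominator = 1,399.67 + 19.59 = 1,419.26 thousand.
Broad rate = 155.44 / 1,419.26 = 10.95%.
Headline unemployment rate = 101.18 / 1,399.67 = 7.23%.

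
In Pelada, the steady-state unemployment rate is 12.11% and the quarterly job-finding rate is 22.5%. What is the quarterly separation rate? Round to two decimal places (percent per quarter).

From u* = s/(s+f): s = u·f/(1−u).
s = 0.1211 × 22.5 / (1 − 0.1211) = 2.7247 / 0.8789 ≈ 3.10% per quarter.

Separation rate ≈ 3.10% per quarter.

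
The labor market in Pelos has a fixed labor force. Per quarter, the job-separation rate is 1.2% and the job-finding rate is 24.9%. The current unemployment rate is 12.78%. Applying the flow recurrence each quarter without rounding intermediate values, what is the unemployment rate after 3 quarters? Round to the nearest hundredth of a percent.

With a fixed labor force, u_{t+1} = u_t + s·(1−u_t) − f·u_t = u_t·(1−s−f) + s.
Here 1−s−f = 0.739 and s = 0.012.
u_1 = 0.127800 × 0.739 + 0.012 = 0.106444.
u_2 = 0.106444 × 0.739 + 0.012 = 0.090662.
u_3 = 0.090662 × 0.739 + 0.012 = 0.078999.

Unemployment rate after three quarters ≈ 7.90%.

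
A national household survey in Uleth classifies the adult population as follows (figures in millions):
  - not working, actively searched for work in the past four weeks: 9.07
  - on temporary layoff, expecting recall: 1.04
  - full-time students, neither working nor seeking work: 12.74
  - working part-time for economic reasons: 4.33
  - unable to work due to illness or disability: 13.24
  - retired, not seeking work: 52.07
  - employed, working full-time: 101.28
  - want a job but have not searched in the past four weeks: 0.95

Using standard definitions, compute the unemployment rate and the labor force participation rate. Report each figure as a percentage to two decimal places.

Employed = 4.33 + 101.28 = 105.61 million (anyone who worked, including part-time for economic reasons, counts as employed).
Unemployed = 9.07 + 1.04 = 10.11 million (jobless and actively searching, or on temporary layoff).
Labor force = 105.61 + 10.11 = 115.72 million.
Not in labor force = 12.74 + 13.24 + 52.07 + 0.95 = 79.00 million (those not working and not actively searching are outside the labor force — including those who want a job but have given up searching).
Civilian working-age population = 115.72 + 79.00 = 194.72 million.
Unemployment rate = 10.11 / 115.72 = 8.74%.
Labor force participation rate = 115.72 / 194.72 = 59.43%.

Unemployment rate ≈ 8.74%; labor force participation rate ≈ 59.43%.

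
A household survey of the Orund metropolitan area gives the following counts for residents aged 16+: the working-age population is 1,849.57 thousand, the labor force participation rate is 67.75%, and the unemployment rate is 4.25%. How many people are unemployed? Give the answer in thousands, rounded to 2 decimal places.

About 53.26 thousand are unemployed.

Labor force = 0.6775 × 1,849.57 = 1,253.08 thousand.
Unemployed = 0.0425 × 1,253.08 ≈ 53.26 thousand.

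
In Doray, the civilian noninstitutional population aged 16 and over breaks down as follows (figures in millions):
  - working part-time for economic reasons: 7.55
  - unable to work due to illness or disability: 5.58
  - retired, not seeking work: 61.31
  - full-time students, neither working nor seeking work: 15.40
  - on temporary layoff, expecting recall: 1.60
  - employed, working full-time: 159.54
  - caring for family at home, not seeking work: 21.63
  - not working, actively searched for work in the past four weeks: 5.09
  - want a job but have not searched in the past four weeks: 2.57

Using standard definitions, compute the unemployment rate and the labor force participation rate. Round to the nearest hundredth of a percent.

Employed = 7.55 + 159.54 = 167.09 million (anyone who worked, including part-time for economic reasons, counts as employed).
Unemployed = 1.60 + 5.09 = 6.69 million (jobless and actively searching, or on temporary layoff).
Labor force = 167.09 + 6.69 = 173.78 million.
Not in labor force = 5.58 + 61.31 + 15.40 + 21.63 + 2.57 = 106.49 million (those not working and not actively searching are outside the labor force — including those who want a job but have given up searching).
Civilian working-age population = 173.78 + 106.49 = 280.27 million.
Unemployment rate = 6.69 / 173.78 = 3.85%.
Labor force participation rate = 173.78 / 280.27 = 62.00%.

Unemployment rate ≈ 3.85%; labor force participation rate ≈ 62.00%.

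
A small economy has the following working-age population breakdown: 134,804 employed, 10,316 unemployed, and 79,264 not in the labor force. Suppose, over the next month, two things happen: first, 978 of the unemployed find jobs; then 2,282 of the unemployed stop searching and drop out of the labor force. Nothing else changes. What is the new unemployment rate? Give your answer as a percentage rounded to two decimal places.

Initially, labor force = 134,804 + 10,316 = 145,120, so u = 10,316/145,120 = 7.11%.
After the first change, unemployed falls and employed rises by 978; labor force unchanged → E = 135,782, U = 9,338, labor force = 145,120.
After the second change, unemployed and labor force both fall by 2,282 → E = 135,782, U = 7,056, labor force = 142,838.
New unemployment rate = 7,056 / 142,838 = 4.94%.

New unemployment rate ≈ 4.94%.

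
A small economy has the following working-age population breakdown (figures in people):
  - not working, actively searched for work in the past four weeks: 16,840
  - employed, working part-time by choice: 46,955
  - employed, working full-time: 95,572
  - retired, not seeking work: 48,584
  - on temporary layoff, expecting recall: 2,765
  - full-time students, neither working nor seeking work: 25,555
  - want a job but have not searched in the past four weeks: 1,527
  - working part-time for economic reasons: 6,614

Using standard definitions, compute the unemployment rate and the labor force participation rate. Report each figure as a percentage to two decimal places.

Unemployment rate ≈ 11.62%; labor force participation rate ≈ 69.04%.

Employed = 46,955 + 95,572 + 6,614 = 149,141 (anyone who worked, including part-time for economic reasons, counts as employed).
Unemployed = 16,840 + 2,765 = 19,605 (jobless and actively searching, or on temporary layoff).
Labor force = 149,141 + 19,605 = 168,746.
Not in labor force = 48,584 + 25,555 + 1,527 = 75,666 (those not working and not actively searching are outside the labor force — including those who want a job but have given up searching).
Civilian working-age population = 168,746 + 75,666 = 244,412.
Unemployment rate = 19,605 / 168,746 = 11.62%.
Labor force participation rate = 168,746 / 244,412 = 69.04%.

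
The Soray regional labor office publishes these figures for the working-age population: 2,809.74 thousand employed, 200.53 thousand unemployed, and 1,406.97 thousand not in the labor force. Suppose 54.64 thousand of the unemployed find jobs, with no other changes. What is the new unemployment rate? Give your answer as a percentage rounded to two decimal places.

New unemployment rate ≈ 4.85%.

Initially, labor force = 2,809.74 + 200.53 = 3,010.27 thousand, so u = 200.53/3,010.27 = 6.66%.
After the change, unemployed falls and employed rises by 54.64; labor force unchanged → E = 2,864.38, U = 145.89, labor force = 3,010.27 thousand.
New unemployment rate = 145.89 / 3,010.27 = 4.85%.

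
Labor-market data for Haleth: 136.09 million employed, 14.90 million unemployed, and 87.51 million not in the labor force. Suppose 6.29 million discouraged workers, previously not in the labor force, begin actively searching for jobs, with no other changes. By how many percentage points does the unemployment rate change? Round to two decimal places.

The unemployment rate changes by +3.60 percentage points.

Initially, labor force = 136.09 + 14.90 = 150.99 million, so u = 14.90/150.99 = 9.87%.
After the change, unemployed and labor force both rise by 6.29 → E = 136.09, U = 21.19, labor force = 157.28 million.
New unemployment rate = 21.19 / 157.28 = 13.47%.
Change = 13.47% − 9.87% = +3.60 percentage points.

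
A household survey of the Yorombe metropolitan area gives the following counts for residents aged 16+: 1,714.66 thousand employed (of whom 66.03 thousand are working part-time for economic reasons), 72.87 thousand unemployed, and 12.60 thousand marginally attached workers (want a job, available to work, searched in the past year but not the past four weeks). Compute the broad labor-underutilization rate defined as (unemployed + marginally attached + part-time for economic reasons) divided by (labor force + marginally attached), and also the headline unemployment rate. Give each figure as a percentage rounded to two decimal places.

Broad underutilization rate ≈ 8.42%; headline unemployment rate ≈ 4.08%.

Labor force = 1,714.66 + 72.87 = 1,787.53 thousand.
Numerator = 72.87 + 12.60 + 66.03 = 151.50 thousand.
Denominator = 1,787.53 + 12.60 = 1,800.13 thousand.
Broad rate = 151.50 / 1,800.13 = 8.42%.
Headline unemployment rate = 72.87 / 1,787.53 = 4.08%.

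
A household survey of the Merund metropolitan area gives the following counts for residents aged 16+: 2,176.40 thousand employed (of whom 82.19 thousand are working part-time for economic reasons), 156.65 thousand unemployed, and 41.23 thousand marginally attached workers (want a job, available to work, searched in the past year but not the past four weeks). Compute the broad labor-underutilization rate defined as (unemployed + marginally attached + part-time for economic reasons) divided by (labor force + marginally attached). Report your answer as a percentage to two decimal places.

Labor force = 2,176.40 + 156.65 = 2,333.05 thousand.
Numerator = 156.65 + 41.23 + 82.19 = 280.07 thousand.
Denominator = 2,333.05 + 41.23 = 2,374.28 thousand.
Broad rate = 280.07 / 2,374.28 = 11.80%.

Broad underutilization rate ≈ 11.80%.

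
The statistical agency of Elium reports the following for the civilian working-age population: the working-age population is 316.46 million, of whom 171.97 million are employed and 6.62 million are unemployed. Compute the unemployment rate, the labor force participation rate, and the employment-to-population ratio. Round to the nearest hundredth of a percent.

Labor force = employed + unemployed = 171.97 + 6.62 = 178.59 million.
Unemployment rate = 6.62 / 178.59 = 3.71%.
Labor force participation rate = 178.59 / 316.46 = 56.43%.
Employment-population ratio = 171.97 / 316.46 = 54.34%.

Unemployment rate ≈ 3.71%; labor force participation rate ≈ 56.43%; employment-population ratio ≈ 54.34%.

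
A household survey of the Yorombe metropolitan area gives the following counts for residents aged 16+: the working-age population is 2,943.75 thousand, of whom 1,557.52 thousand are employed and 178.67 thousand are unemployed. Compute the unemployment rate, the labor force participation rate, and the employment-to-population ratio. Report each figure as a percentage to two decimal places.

Labor force = employed + unemployed = 1,557.52 + 178.67 = 1,736.19 thousand.
Unemployment rate = 178.67 / 1,736.19 = 10.29%.
Labor force participation rate = 1,736.19 / 2,943.75 = 58.98%.
Employment-population ratio = 1,557.52 / 2,943.75 = 52.91%.

Unemployment rate ≈ 10.29%; labor force participation rate ≈ 58.98%; employment-population ratio ≈ 52.91%.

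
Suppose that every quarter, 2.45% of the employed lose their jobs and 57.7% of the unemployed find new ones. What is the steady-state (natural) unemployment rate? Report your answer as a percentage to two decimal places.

At steady state the flows balance: s·E = f·U, so U/(E+U) = s/(s+f).
u* = 2.45 / (2.45 + 57.7) = 2.45 / 60.15 = 4.07%.

Steady-state unemployment rate ≈ 4.07%.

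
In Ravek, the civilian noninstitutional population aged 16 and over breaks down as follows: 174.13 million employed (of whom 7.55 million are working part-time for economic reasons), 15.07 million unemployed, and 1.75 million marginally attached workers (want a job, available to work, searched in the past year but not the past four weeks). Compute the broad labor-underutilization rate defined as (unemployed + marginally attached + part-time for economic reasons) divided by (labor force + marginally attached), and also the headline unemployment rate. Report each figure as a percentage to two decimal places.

Broad underutilization rate ≈ 12.76%; headline unemployment rate ≈ 7.97%.

Labor force = 174.13 + 15.07 = 189.20 million.
Numerator = 15.07 + 1.75 + 7.55 = 24.37 million.
Denominator = 189.20 + 1.75 = 190.95 million.
Broad rate = 24.37 / 190.95 = 12.76%.
Headline unemployment rate = 15.07 / 189.20 = 7.97%.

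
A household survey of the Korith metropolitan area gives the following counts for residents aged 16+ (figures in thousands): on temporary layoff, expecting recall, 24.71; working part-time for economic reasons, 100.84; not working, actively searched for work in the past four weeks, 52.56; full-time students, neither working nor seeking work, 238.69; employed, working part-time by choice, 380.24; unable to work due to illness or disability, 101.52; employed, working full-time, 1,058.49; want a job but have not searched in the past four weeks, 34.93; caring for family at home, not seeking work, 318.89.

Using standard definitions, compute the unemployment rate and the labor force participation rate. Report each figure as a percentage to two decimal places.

Unemployment rate ≈ 4.78%; labor force participation rate ≈ 69.97%.

Employed = 100.84 + 380.24 + 1,058.49 = 1,539.57 thousand (anyone who worked, including part-time for economic reasons, counts as employed).
Unemployed = 24.71 + 52.56 = 77.27 thousand (jobless and actively searching, or on temporary layoff).
Labor force = 1,539.57 + 77.27 = 1,616.84 thousand.
Not in labor force = 238.69 + 101.52 + 34.93 + 318.89 = 694.03 thousand (those not working and not actively searching are outside the labor force — including those who want a job but have given up searching).
Civilian working-age population = 1,616.84 + 694.03 = 2,310.87 thousand.
Unemployment rate = 77.27 / 1,616.84 = 4.78%.
Labor force participation rate = 1,616.84 / 2,310.87 = 69.97%.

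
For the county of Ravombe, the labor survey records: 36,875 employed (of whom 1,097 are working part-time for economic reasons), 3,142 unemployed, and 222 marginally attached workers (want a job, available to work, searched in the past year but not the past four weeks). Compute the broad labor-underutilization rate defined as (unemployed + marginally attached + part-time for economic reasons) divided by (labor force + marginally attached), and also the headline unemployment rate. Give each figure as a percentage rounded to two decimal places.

Broad underutilization rate ≈ 11.09%; headline unemployment rate ≈ 7.85%.

Labor force = 36,875 + 3,142 = 40,017.
Numerator = 3,142 + 222 + 1,097 = 4,461.
Denominator = 40,017 + 222 = 40,239.
Broad rate = 4,461 / 40,239 = 11.09%.
Headline unemployment rate = 3,142 / 40,017 = 7.85%.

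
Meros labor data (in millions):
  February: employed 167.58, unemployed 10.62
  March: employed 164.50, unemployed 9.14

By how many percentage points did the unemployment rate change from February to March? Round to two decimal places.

The unemployment rate changed by −0.70 percentage points.

February: labor force = 167.58 + 10.62 = 178.20; u = 10.62/178.20 = 5.96%.
March: labor force = 164.50 + 9.14 = 173.64; u = 9.14/173.64 = 5.26%.
Change = 5.26% − 5.96% = −0.70 pp.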